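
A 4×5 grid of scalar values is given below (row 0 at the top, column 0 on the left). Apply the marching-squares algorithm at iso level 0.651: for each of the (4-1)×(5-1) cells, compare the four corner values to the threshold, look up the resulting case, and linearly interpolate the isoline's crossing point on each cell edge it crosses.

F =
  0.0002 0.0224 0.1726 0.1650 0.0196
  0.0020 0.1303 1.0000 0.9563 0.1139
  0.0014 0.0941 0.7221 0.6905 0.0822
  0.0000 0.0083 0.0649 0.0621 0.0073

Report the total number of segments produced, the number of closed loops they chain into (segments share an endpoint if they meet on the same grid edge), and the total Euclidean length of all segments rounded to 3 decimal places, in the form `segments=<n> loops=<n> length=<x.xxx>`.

cell (0,1): code 0100 → (0.578,2.000)–(1.000,1.599)
cell (0,2): code 1100 → (0.614,3.000)–(0.578,2.000)
cell (0,3): code 1000 → (1.000,3.362)–(0.614,3.000)
cell (1,1): code 0110 → (1.000,1.599)–(2.000,1.887)
cell (1,3): code 1001 → (2.000,3.065)–(1.000,3.362)
cell (2,1): code 0010 → (2.000,1.887)–(2.108,2.000)
cell (2,2): code 0011 → (2.108,2.000)–(2.063,3.000)
cell (2,3): code 0001 → (2.063,3.000)–(2.000,3.065)
total: 8 segments, chained into 1 closed loop(s), length Σ = 5.444157

segments=8 loops=1 length=5.444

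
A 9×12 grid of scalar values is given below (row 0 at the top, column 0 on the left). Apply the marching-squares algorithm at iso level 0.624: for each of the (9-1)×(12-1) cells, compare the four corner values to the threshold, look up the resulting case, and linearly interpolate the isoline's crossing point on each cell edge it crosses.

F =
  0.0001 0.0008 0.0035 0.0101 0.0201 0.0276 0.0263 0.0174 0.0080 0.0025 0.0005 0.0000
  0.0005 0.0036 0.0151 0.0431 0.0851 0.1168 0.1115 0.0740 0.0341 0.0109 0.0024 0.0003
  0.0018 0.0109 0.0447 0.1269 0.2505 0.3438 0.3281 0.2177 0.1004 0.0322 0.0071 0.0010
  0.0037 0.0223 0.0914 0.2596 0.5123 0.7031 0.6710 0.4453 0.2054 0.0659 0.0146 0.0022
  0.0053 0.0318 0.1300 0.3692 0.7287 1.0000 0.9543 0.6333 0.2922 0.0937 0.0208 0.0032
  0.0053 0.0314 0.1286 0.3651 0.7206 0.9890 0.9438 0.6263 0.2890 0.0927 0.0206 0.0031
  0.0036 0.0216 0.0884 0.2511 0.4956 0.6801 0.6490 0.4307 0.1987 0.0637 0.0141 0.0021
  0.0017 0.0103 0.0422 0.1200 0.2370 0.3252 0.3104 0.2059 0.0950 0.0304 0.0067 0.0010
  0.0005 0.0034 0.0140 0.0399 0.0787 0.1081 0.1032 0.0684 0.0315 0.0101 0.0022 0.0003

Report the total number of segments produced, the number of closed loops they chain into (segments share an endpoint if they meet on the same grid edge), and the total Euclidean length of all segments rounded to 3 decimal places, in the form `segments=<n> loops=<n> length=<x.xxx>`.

cell (2,4): code 0100 → (2.780,5.000)–(3.000,4.585)
cell (2,5): code 1100 → (2.863,6.000)–(2.780,5.000)
cell (2,6): code 1000 → (3.000,6.208)–(2.863,6.000)
cell (3,3): code 0100 → (3.516,4.000)–(4.000,3.709)
cell (3,4): code 1110 → (3.000,4.585)–(3.516,4.000)
cell (3,6): code 1101 → (3.951,7.000)–(3.000,6.208)
cell (3,7): code 1000 → (4.000,7.027)–(3.951,7.000)
cell (4,3): code 0110 → (4.000,3.709)–(5.000,3.728)
cell (4,7): code 1001 → (5.000,7.007)–(4.000,7.027)
cell (5,3): code 0010 → (5.000,3.728)–(5.429,4.000)
cell (5,4): code 0111 → (5.429,4.000)–(6.000,4.696)
cell (5,6): code 1011 → (6.000,6.115)–(5.012,7.000)
cell (5,7): code 0001 → (5.012,7.000)–(5.000,7.007)
cell (6,4): code 0010 → (6.000,4.696)–(6.158,5.000)
cell (6,5): code 0011 → (6.158,5.000)–(6.074,6.000)
cell (6,6): code 0001 → (6.074,6.000)–(6.000,6.115)
total: 16 segments, chained into 1 closed loop(s), length Σ = 10.592422

segments=16 loops=1 length=10.592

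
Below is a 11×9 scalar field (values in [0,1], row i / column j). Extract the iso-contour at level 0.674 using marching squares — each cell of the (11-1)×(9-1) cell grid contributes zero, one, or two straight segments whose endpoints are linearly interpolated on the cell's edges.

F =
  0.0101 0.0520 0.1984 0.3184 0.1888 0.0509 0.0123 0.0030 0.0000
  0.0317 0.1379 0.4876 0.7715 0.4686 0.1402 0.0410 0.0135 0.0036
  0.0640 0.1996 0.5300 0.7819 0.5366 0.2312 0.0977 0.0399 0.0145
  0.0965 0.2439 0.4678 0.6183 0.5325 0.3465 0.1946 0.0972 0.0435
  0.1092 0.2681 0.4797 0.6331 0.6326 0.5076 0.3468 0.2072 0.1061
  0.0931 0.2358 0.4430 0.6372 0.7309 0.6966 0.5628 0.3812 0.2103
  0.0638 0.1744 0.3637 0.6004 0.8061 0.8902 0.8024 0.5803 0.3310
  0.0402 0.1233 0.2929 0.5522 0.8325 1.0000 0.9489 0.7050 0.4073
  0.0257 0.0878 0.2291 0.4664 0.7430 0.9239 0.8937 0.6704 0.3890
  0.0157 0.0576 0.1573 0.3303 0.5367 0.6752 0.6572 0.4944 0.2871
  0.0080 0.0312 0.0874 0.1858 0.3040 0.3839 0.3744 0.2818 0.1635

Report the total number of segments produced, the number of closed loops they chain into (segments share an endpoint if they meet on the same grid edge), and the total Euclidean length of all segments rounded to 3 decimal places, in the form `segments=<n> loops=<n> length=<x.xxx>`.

cell (0,2): code 0100 → (0.785,3.000)–(1.000,2.657)
cell (0,3): code 1000 → (1.000,3.322)–(0.785,3.000)
cell (1,2): code 0110 → (1.000,2.657)–(2.000,2.572)
cell (1,3): code 1001 → (2.000,3.440)–(1.000,3.322)
cell (2,2): code 0010 → (2.000,2.572)–(2.660,3.000)
cell (2,3): code 0001 → (2.660,3.000)–(2.000,3.440)
cell (4,3): code 0100 → (4.421,4.000)–(5.000,3.393)
cell (4,4): code 1100 → (4.880,5.000)–(4.421,4.000)
cell (4,5): code 1000 → (5.000,5.169)–(4.880,5.000)
cell (5,3): code 0110 → (5.000,3.393)–(6.000,3.358)
cell (5,5): code 1101 → (5.464,6.000)–(5.000,5.169)
cell (5,6): code 1000 → (6.000,6.578)–(5.464,6.000)
cell (6,3): code 0110 → (6.000,3.358)–(7.000,3.435)
cell (6,6): code 1101 → (6.751,7.000)–(6.000,6.578)
cell (6,7): code 1000 → (7.000,7.104)–(6.751,7.000)
cell (7,3): code 0110 → (7.000,3.435)–(8.000,3.751)
cell (7,6): code 1011 → (8.000,6.984)–(7.896,7.000)
cell (7,7): code 0001 → (7.896,7.000)–(7.000,7.104)
cell (8,3): code 0010 → (8.000,3.751)–(8.334,4.000)
cell (8,4): code 0111 → (8.334,4.000)–(9.000,4.991)
cell (8,5): code 1011 → (9.000,5.067)–(8.929,6.000)
cell (8,6): code 0001 → (8.929,6.000)–(8.000,6.984)
cell (9,4): code 0010 → (9.000,4.991)–(9.004,5.000)
cell (9,5): code 0001 → (9.004,5.000)–(9.000,5.067)
total: 24 segments, chained into 2 closed loop(s), length Σ = 17.436342

segments=24 loops=2 length=17.436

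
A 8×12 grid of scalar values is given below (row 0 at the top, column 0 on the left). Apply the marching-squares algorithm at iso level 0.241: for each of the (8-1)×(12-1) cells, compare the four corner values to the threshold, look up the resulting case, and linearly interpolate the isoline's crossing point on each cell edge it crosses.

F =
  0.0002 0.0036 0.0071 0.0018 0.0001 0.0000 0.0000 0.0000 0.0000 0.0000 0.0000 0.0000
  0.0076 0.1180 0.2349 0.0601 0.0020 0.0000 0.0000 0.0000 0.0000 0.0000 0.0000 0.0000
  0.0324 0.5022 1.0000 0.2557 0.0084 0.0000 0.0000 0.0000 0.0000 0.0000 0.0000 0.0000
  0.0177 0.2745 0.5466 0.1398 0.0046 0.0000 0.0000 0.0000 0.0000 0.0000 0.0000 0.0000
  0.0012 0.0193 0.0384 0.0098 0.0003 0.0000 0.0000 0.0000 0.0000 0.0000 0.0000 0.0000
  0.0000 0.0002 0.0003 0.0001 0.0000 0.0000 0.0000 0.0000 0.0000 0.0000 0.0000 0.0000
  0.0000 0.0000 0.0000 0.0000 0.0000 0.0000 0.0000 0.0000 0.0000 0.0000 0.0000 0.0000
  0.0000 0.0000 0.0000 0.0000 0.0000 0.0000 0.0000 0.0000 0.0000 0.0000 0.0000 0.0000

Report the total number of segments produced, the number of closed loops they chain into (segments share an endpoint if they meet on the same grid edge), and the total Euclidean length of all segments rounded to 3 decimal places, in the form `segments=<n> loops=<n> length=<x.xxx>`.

cell (1,0): code 0100 → (1.320,1.000)–(2.000,0.444)
cell (1,1): code 1100 → (1.008,2.000)–(1.320,1.000)
cell (1,2): code 1100 → (1.925,3.000)–(1.008,2.000)
cell (1,3): code 1000 → (2.000,3.059)–(1.925,3.000)
cell (2,0): code 0110 → (2.000,0.444)–(3.000,0.870)
cell (2,2): code 1011 → (3.000,2.751)–(2.127,3.000)
cell (2,3): code 0001 → (2.127,3.000)–(2.000,3.059)
cell (3,0): code 0010 → (3.000,0.870)–(3.131,1.000)
cell (3,1): code 0011 → (3.131,1.000)–(3.601,2.000)
cell (3,2): code 0001 → (3.601,2.000)–(3.000,2.751)
total: 10 segments, chained into 1 closed loop(s), length Σ = 7.765429

segments=10 loops=1 length=7.765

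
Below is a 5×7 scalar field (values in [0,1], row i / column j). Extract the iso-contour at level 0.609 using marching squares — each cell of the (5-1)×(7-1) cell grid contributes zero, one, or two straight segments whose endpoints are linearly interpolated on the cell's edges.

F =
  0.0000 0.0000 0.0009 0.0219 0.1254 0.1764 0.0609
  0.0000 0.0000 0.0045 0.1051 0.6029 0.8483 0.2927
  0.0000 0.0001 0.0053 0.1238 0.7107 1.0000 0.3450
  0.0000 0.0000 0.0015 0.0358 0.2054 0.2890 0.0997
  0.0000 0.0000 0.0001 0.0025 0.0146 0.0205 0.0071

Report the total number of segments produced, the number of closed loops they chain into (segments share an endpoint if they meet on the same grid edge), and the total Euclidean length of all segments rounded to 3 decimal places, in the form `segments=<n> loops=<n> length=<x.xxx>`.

segments=8 loops=1 length=5.768

cell (0,4): code 0100 → (0.644,5.000)–(1.000,4.025)
cell (0,5): code 1000 → (1.000,5.431)–(0.644,5.000)
cell (1,3): code 0100 → (1.057,4.000)–(2.000,3.827)
cell (1,4): code 1110 → (1.000,4.025)–(1.057,4.000)
cell (1,5): code 1001 → (2.000,5.597)–(1.000,5.431)
cell (2,3): code 0010 → (2.000,3.827)–(2.201,4.000)
cell (2,4): code 0011 → (2.201,4.000)–(2.550,5.000)
cell (2,5): code 0001 → (2.550,5.000)–(2.000,5.597)
total: 8 segments, chained into 1 closed loop(s), length Σ = 5.768028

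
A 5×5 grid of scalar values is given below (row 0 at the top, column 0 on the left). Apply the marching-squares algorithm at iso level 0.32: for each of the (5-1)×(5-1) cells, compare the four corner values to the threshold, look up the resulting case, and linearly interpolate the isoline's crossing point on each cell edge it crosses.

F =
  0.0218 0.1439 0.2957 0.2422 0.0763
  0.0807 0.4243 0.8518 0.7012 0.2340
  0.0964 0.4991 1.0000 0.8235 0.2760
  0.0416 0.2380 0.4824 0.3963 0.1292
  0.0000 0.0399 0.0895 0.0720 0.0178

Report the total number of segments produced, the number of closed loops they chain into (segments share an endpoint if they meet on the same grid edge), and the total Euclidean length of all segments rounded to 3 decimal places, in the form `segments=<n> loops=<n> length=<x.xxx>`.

segments=12 loops=1 length=10.455

cell (0,0): code 0100 → (0.628,1.000)–(1.000,0.696)
cell (0,1): code 1100 → (0.044,2.000)–(0.628,1.000)
cell (0,2): code 1100 → (0.169,3.000)–(0.044,2.000)
cell (0,3): code 1000 → (1.000,3.816)–(0.169,3.000)
cell (1,0): code 0110 → (1.000,0.696)–(2.000,0.555)
cell (1,3): code 1001 → (2.000,3.920)–(1.000,3.816)
cell (2,0): code 0010 → (2.000,0.555)–(2.686,1.000)
cell (2,1): code 0111 → (2.686,1.000)–(3.000,1.336)
cell (2,3): code 1001 → (3.000,3.286)–(2.000,3.920)
cell (3,1): code 0010 → (3.000,1.336)–(3.413,2.000)
cell (3,2): code 0011 → (3.413,2.000)–(3.235,3.000)
cell (3,3): code 0001 → (3.235,3.000)–(3.000,3.286)
total: 12 segments, chained into 1 closed loop(s), length Σ = 10.455186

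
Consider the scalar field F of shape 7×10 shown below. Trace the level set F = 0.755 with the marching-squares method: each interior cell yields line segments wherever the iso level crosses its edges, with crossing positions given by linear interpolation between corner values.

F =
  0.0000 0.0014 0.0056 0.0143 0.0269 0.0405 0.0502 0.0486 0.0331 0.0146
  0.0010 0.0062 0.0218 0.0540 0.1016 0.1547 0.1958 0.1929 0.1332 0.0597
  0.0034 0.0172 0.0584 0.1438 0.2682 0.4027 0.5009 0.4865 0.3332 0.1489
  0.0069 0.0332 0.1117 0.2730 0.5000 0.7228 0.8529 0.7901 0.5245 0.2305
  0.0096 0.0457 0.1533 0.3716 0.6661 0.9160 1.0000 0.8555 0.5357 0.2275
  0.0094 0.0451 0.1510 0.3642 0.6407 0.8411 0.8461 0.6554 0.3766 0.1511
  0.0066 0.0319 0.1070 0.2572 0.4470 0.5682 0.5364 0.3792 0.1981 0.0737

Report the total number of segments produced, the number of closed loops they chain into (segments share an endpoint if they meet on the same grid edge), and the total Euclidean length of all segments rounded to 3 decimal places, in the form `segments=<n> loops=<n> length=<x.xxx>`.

segments=12 loops=1 length=8.790

cell (2,5): code 0100 → (2.722,6.000)–(3.000,5.248)
cell (2,6): code 1100 → (2.884,7.000)–(2.722,6.000)
cell (2,7): code 1000 → (3.000,7.132)–(2.884,7.000)
cell (3,4): code 0100 → (3.167,5.000)–(4.000,4.356)
cell (3,5): code 1110 → (3.000,5.248)–(3.167,5.000)
cell (3,7): code 1001 → (4.000,7.314)–(3.000,7.132)
cell (4,4): code 0110 → (4.000,4.356)–(5.000,4.570)
cell (4,6): code 1011 → (5.000,6.478)–(4.502,7.000)
cell (4,7): code 0001 → (4.502,7.000)–(4.000,7.314)
cell (5,4): code 0010 → (5.000,4.570)–(5.316,5.000)
cell (5,5): code 0011 → (5.316,5.000)–(5.294,6.000)
cell (5,6): code 0001 → (5.294,6.000)–(5.000,6.478)
total: 12 segments, chained into 1 closed loop(s), length Σ = 8.790125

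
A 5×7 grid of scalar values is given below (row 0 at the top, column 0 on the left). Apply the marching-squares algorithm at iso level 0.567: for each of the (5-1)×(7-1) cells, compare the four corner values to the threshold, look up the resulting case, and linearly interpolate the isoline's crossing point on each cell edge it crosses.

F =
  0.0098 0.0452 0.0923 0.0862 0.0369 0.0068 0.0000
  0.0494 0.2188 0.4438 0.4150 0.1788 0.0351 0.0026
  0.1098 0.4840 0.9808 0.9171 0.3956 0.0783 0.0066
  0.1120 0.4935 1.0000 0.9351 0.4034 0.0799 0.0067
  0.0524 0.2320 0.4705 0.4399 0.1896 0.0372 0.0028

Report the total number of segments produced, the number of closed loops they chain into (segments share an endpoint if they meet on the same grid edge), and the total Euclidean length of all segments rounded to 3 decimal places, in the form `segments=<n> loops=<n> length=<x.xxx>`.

segments=8 loops=1 length=8.307

cell (1,1): code 0100 → (1.229,2.000)–(2.000,1.167)
cell (1,2): code 1100 → (1.303,3.000)–(1.229,2.000)
cell (1,3): code 1000 → (2.000,3.671)–(1.303,3.000)
cell (2,1): code 0110 → (2.000,1.167)–(3.000,1.145)
cell (2,3): code 1001 → (3.000,3.692)–(2.000,3.671)
cell (3,1): code 0010 → (3.000,1.145)–(3.818,2.000)
cell (3,2): code 0011 → (3.818,2.000)–(3.743,3.000)
cell (3,3): code 0001 → (3.743,3.000)–(3.000,3.692)
total: 8 segments, chained into 1 closed loop(s), length Σ = 8.307361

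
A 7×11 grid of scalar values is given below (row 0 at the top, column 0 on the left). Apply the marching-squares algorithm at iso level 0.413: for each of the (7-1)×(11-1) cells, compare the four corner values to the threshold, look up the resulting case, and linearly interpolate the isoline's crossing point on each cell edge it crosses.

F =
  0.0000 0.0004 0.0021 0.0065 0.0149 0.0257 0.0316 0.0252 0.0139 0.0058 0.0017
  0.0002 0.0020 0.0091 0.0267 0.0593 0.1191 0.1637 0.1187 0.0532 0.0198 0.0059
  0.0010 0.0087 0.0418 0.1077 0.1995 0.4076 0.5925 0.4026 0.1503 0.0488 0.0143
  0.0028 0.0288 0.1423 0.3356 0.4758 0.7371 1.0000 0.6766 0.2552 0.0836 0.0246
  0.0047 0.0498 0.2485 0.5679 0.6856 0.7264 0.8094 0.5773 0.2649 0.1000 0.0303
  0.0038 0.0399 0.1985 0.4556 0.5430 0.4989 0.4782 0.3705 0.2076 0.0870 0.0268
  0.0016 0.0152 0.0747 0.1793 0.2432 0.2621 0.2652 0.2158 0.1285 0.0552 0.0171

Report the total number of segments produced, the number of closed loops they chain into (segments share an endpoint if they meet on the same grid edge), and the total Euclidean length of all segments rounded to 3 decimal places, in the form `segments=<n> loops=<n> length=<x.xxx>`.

segments=18 loops=1 length=13.964

cell (1,5): code 0100 → (1.581,6.000)–(2.000,5.029)
cell (1,6): code 1000 → (2.000,6.945)–(1.581,6.000)
cell (2,3): code 0100 → (2.773,4.000)–(3.000,3.552)
cell (2,4): code 1100 → (2.016,5.000)–(2.773,4.000)
cell (2,5): code 1110 → (2.000,5.029)–(2.016,5.000)
cell (2,6): code 1101 → (2.038,7.000)–(2.000,6.945)
cell (2,7): code 1000 → (3.000,7.626)–(2.038,7.000)
cell (3,2): code 0100 → (3.333,3.000)–(4.000,2.515)
cell (3,3): code 1110 → (3.000,3.552)–(3.333,3.000)
cell (3,7): code 1001 → (4.000,7.526)–(3.000,7.626)
cell (4,2): code 0110 → (4.000,2.515)–(5.000,2.834)
cell (4,6): code 1011 → (5.000,6.605)–(4.794,7.000)
cell (4,7): code 0001 → (4.794,7.000)–(4.000,7.526)
cell (5,2): code 0010 → (5.000,2.834)–(5.154,3.000)
cell (5,3): code 0011 → (5.154,3.000)–(5.434,4.000)
cell (5,4): code 0011 → (5.434,4.000)–(5.363,5.000)
cell (5,5): code 0011 → (5.363,5.000)–(5.306,6.000)
cell (5,6): code 0001 → (5.306,6.000)–(5.000,6.605)
total: 18 segments, chained into 1 closed loop(s), length Σ = 13.963598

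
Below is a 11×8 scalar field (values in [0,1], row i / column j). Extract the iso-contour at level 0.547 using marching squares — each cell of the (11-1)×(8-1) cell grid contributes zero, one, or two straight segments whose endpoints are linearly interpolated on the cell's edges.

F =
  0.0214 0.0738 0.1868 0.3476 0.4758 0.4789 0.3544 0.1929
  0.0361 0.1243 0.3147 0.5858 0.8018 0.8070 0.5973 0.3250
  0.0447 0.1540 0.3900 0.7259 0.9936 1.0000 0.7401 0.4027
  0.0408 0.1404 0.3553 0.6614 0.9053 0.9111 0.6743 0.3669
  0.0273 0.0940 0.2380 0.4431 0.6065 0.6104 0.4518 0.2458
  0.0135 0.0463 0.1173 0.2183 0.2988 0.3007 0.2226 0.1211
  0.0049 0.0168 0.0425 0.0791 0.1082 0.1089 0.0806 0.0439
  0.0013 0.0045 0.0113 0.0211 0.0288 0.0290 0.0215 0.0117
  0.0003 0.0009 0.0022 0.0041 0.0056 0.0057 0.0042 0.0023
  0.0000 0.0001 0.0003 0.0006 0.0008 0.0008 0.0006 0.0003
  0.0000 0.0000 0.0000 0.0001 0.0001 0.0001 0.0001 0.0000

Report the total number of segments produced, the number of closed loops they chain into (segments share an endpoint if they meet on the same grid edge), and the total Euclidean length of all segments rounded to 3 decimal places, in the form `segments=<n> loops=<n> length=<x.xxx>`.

cell (0,2): code 0100 → (0.837,3.000)–(1.000,2.857)
cell (0,3): code 1100 → (0.218,4.000)–(0.837,3.000)
cell (0,4): code 1100 → (0.208,5.000)–(0.218,4.000)
cell (0,5): code 1100 → (0.793,6.000)–(0.208,5.000)
cell (0,6): code 1000 → (1.000,6.185)–(0.793,6.000)
cell (1,2): code 0110 → (1.000,2.857)–(2.000,2.467)
cell (1,6): code 1001 → (2.000,6.572)–(1.000,6.185)
cell (2,2): code 0110 → (2.000,2.467)–(3.000,2.626)
cell (2,6): code 1001 → (3.000,6.414)–(2.000,6.572)
cell (3,2): code 0010 → (3.000,2.626)–(3.524,3.000)
cell (3,3): code 0111 → (3.524,3.000)–(4.000,3.636)
cell (3,5): code 1011 → (4.000,5.400)–(3.572,6.000)
cell (3,6): code 0001 → (3.572,6.000)–(3.000,6.414)
cell (4,3): code 0010 → (4.000,3.636)–(4.193,4.000)
cell (4,4): code 0011 → (4.193,4.000)–(4.205,5.000)
cell (4,5): code 0001 → (4.205,5.000)–(4.000,5.400)
total: 16 segments, chained into 1 closed loop(s), length Σ = 12.742495

segments=16 loops=1 length=12.742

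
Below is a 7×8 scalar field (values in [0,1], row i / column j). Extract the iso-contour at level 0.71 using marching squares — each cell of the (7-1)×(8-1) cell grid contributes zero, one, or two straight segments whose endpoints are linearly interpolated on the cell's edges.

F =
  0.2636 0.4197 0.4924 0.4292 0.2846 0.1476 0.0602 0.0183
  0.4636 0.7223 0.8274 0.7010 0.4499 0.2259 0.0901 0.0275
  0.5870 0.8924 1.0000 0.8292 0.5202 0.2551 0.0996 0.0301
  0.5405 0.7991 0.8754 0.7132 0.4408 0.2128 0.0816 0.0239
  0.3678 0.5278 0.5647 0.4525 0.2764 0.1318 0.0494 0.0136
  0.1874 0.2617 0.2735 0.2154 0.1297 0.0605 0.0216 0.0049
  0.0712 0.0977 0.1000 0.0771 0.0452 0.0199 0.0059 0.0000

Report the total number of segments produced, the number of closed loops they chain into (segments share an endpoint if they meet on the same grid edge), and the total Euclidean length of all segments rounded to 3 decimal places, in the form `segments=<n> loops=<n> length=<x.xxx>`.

segments=12 loops=1 length=9.090

cell (0,0): code 0100 → (0.959,1.000)–(1.000,0.952)
cell (0,1): code 1100 → (0.650,2.000)–(0.959,1.000)
cell (0,2): code 1000 → (1.000,2.929)–(0.650,2.000)
cell (1,0): code 0110 → (1.000,0.952)–(2.000,0.403)
cell (1,2): code 1101 → (1.070,3.000)–(1.000,2.929)
cell (1,3): code 1000 → (2.000,3.386)–(1.070,3.000)
cell (2,0): code 0110 → (2.000,0.403)–(3.000,0.655)
cell (2,3): code 1001 → (3.000,3.012)–(2.000,3.386)
cell (3,0): code 0010 → (3.000,0.655)–(3.328,1.000)
cell (3,1): code 0011 → (3.328,1.000)–(3.532,2.000)
cell (3,2): code 0011 → (3.532,2.000)–(3.012,3.000)
cell (3,3): code 0001 → (3.012,3.000)–(3.000,3.012)
total: 12 segments, chained into 1 closed loop(s), length Σ = 9.089729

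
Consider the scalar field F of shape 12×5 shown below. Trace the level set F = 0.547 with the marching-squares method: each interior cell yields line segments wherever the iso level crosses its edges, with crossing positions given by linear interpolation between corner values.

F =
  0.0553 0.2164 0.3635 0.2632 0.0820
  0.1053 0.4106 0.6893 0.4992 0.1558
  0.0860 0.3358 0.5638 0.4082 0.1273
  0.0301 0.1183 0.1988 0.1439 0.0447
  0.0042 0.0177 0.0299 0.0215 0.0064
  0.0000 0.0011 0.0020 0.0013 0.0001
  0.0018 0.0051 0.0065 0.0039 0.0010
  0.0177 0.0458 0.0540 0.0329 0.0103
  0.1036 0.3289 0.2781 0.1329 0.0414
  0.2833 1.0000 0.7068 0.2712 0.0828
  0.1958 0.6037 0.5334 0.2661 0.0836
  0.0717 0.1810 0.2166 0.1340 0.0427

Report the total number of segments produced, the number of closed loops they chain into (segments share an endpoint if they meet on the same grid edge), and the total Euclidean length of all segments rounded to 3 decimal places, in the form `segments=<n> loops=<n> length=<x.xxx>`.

cell (0,1): code 0100 → (0.563,2.000)–(1.000,1.489)
cell (0,2): code 1000 → (1.000,2.749)–(0.563,2.000)
cell (1,1): code 0110 → (1.000,1.489)–(2.000,1.926)
cell (1,2): code 1001 → (2.000,2.108)–(1.000,2.749)
cell (2,1): code 0010 → (2.000,1.926)–(2.046,2.000)
cell (2,2): code 0001 → (2.046,2.000)–(2.000,2.108)
cell (8,0): code 0100 → (8.325,1.000)–(9.000,0.368)
cell (8,1): code 1100 → (8.627,2.000)–(8.325,1.000)
cell (8,2): code 1000 → (9.000,2.367)–(8.627,2.000)
cell (9,0): code 0110 → (9.000,0.368)–(10.000,0.861)
cell (9,1): code 1011 → (10.000,1.807)–(9.922,2.000)
cell (9,2): code 0001 → (9.922,2.000)–(9.000,2.367)
cell (10,0): code 0010 → (10.000,0.861)–(10.134,1.000)
cell (10,1): code 0001 → (10.134,1.000)–(10.000,1.807)
total: 14 segments, chained into 2 closed loop(s), length Σ = 9.840489

segments=14 loops=2 length=9.840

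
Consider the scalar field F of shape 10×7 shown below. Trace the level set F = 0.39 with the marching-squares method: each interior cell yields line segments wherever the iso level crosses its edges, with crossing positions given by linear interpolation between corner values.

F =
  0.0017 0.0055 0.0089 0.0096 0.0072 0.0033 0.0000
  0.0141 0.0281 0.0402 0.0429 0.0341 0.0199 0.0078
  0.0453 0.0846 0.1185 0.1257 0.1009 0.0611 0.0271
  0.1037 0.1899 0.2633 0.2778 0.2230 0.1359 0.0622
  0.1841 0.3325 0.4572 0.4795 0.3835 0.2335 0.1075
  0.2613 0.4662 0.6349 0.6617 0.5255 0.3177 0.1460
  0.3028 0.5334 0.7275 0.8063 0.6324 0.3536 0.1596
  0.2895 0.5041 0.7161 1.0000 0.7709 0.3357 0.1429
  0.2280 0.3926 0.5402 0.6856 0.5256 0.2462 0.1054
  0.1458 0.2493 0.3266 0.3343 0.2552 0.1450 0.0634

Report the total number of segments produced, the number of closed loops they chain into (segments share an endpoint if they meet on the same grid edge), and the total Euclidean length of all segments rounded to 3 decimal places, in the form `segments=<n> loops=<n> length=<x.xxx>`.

cell (3,1): code 0100 → (3.653,2.000)–(4.000,1.461)
cell (3,2): code 1100 → (3.556,3.000)–(3.653,2.000)
cell (3,3): code 1000 → (4.000,3.932)–(3.556,3.000)
cell (4,0): code 0100 → (4.430,1.000)–(5.000,0.628)
cell (4,1): code 1110 → (4.000,1.461)–(4.430,1.000)
cell (4,3): code 1101 → (4.046,4.000)–(4.000,3.932)
cell (4,4): code 1000 → (5.000,4.652)–(4.046,4.000)
cell (5,0): code 0110 → (5.000,0.628)–(6.000,0.378)
cell (5,4): code 1001 → (6.000,4.869)–(5.000,4.652)
cell (6,0): code 0110 → (6.000,0.378)–(7.000,0.468)
cell (6,4): code 1001 → (7.000,4.875)–(6.000,4.869)
cell (7,0): code 0110 → (7.000,0.468)–(8.000,0.984)
cell (7,4): code 1001 → (8.000,4.485)–(7.000,4.875)
cell (8,0): code 0010 → (8.000,0.984)–(8.018,1.000)
cell (8,1): code 0011 → (8.018,1.000)–(8.703,2.000)
cell (8,2): code 0011 → (8.703,2.000)–(8.841,3.000)
cell (8,3): code 0011 → (8.841,3.000)–(8.501,4.000)
cell (8,4): code 0001 → (8.501,4.000)–(8.000,4.485)
total: 18 segments, chained into 1 closed loop(s), length Σ = 15.483006

segments=18 loops=1 length=15.483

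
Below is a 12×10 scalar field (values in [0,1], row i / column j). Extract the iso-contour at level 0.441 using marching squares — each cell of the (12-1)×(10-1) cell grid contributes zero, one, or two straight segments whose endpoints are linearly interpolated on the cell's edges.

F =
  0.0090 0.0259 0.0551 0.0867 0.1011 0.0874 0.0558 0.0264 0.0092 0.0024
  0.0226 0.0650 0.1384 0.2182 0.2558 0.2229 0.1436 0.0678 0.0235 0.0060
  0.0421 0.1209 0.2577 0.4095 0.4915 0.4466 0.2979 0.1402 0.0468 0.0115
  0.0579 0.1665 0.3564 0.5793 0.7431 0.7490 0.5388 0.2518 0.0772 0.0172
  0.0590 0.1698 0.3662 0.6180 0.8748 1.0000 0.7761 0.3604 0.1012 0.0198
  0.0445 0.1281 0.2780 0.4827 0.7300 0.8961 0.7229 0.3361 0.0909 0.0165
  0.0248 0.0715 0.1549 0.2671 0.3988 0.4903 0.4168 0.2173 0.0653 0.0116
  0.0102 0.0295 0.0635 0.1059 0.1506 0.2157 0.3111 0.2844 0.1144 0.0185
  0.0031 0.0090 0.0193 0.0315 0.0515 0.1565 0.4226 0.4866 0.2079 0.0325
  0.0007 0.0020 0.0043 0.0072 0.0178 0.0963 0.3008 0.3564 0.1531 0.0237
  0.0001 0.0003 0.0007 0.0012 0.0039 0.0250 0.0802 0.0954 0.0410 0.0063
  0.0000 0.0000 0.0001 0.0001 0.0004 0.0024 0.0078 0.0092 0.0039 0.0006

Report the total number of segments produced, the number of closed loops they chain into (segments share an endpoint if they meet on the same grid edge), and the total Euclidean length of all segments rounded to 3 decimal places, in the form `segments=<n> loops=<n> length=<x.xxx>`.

cell (1,3): code 0100 → (1.786,4.000)–(2.000,3.384)
cell (1,4): code 1100 → (1.975,5.000)–(1.786,4.000)
cell (1,5): code 1000 → (2.000,5.038)–(1.975,5.000)
cell (2,2): code 0100 → (2.186,3.000)–(3.000,2.380)
cell (2,3): code 1110 → (2.000,3.384)–(2.186,3.000)
cell (2,5): code 1101 → (2.594,6.000)–(2.000,5.038)
cell (2,6): code 1000 → (3.000,6.341)–(2.594,6.000)
cell (3,2): code 0110 → (3.000,2.380)–(4.000,2.297)
cell (3,6): code 1001 → (4.000,6.806)–(3.000,6.341)
cell (4,2): code 0110 → (4.000,2.297)–(5.000,2.796)
cell (4,6): code 1001 → (5.000,6.729)–(4.000,6.806)
cell (5,2): code 0010 → (5.000,2.796)–(5.193,3.000)
cell (5,3): code 0011 → (5.193,3.000)–(5.873,4.000)
cell (5,4): code 0111 → (5.873,4.000)–(6.000,4.461)
cell (5,5): code 1011 → (6.000,5.671)–(5.921,6.000)
cell (5,6): code 0001 → (5.921,6.000)–(5.000,6.729)
cell (6,4): code 0010 → (6.000,4.461)–(6.180,5.000)
cell (6,5): code 0001 → (6.180,5.000)–(6.000,5.671)
cell (7,6): code 0100 → (7.774,7.000)–(8.000,6.288)
cell (7,7): code 1000 → (8.000,7.164)–(7.774,7.000)
cell (8,6): code 0010 → (8.000,6.288)–(8.350,7.000)
cell (8,7): code 0001 → (8.350,7.000)–(8.000,7.164)
total: 22 segments, chained into 2 closed loop(s), length Σ = 16.003486

segments=22 loops=2 length=16.003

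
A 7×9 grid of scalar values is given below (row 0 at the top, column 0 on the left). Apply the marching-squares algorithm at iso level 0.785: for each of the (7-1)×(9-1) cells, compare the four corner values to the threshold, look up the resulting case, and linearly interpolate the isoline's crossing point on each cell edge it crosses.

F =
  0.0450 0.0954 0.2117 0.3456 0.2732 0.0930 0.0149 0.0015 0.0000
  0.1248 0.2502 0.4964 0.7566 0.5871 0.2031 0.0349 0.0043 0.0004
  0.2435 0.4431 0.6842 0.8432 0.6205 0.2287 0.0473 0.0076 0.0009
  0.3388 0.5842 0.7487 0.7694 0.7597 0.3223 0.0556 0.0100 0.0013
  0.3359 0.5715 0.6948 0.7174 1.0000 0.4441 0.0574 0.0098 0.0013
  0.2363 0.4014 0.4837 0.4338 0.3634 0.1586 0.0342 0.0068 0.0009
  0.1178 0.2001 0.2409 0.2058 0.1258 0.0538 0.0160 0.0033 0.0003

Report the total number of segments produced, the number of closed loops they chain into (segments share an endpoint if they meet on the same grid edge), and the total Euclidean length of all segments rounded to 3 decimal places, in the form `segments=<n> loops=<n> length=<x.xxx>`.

segments=8 loops=2 length=6.682

cell (1,2): code 0100 → (1.328,3.000)–(2.000,2.634)
cell (1,3): code 1000 → (2.000,3.261)–(1.328,3.000)
cell (2,2): code 0010 → (2.000,2.634)–(2.789,3.000)
cell (2,3): code 0001 → (2.789,3.000)–(2.000,3.261)
cell (3,3): code 0100 → (3.105,4.000)–(4.000,3.239)
cell (3,4): code 1000 → (4.000,4.387)–(3.105,4.000)
cell (4,3): code 0010 → (4.000,3.239)–(4.338,4.000)
cell (4,4): code 0001 → (4.338,4.000)–(4.000,4.387)
total: 8 segments, chained into 2 closed loop(s), length Σ = 6.681597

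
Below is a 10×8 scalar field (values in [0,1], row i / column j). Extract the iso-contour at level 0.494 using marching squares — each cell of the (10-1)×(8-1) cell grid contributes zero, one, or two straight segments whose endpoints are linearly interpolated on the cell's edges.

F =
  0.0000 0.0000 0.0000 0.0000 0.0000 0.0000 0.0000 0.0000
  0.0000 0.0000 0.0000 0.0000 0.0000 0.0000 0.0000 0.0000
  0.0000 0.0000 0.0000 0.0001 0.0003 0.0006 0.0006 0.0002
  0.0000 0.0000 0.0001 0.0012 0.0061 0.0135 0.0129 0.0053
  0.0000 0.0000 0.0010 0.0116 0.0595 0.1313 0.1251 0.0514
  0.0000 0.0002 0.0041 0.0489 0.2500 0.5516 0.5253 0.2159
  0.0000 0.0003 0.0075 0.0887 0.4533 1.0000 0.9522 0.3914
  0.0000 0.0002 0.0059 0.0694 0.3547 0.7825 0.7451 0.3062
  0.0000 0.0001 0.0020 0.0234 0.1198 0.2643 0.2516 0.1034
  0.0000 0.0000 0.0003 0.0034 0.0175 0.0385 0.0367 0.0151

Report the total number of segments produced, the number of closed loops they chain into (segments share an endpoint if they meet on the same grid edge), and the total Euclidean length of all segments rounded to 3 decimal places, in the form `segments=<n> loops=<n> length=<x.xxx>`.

segments=10 loops=1 length=8.537

cell (4,4): code 0100 → (4.863,5.000)–(5.000,4.809)
cell (4,5): code 1100 → (4.922,6.000)–(4.863,5.000)
cell (4,6): code 1000 → (5.000,6.101)–(4.922,6.000)
cell (5,4): code 0110 → (5.000,4.809)–(6.000,4.074)
cell (5,6): code 1001 → (6.000,6.817)–(5.000,6.101)
cell (6,4): code 0110 → (6.000,4.074)–(7.000,4.326)
cell (6,6): code 1001 → (7.000,6.572)–(6.000,6.817)
cell (7,4): code 0010 → (7.000,4.326)–(7.557,5.000)
cell (7,5): code 0011 → (7.557,5.000)–(7.509,6.000)
cell (7,6): code 0001 → (7.509,6.000)–(7.000,6.572)
total: 10 segments, chained into 1 closed loop(s), length Σ = 8.537207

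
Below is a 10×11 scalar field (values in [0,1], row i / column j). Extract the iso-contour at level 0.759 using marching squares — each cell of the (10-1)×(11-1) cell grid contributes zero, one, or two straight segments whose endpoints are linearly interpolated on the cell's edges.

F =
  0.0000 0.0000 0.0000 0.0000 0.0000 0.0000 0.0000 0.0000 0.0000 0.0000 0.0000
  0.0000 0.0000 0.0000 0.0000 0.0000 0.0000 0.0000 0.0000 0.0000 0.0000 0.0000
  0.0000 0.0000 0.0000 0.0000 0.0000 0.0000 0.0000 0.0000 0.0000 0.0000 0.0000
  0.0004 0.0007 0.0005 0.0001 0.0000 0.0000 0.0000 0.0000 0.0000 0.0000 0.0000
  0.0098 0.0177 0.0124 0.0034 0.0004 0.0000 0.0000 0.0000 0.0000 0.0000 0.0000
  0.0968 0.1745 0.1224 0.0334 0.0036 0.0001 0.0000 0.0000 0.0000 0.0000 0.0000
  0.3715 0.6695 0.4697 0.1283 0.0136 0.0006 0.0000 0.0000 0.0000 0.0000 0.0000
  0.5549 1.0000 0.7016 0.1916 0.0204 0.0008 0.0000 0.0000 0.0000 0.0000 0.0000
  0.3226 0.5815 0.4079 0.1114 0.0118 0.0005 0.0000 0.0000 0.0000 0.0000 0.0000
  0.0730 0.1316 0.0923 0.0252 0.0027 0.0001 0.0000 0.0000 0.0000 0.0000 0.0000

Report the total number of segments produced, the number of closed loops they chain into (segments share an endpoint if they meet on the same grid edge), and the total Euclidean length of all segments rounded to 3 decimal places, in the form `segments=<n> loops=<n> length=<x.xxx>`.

segments=4 loops=1 length=3.779

cell (6,0): code 0100 → (6.271,1.000)–(7.000,0.459)
cell (6,1): code 1000 → (7.000,1.808)–(6.271,1.000)
cell (7,0): code 0010 → (7.000,0.459)–(7.576,1.000)
cell (7,1): code 0001 → (7.576,1.000)–(7.000,1.808)
total: 4 segments, chained into 1 closed loop(s), length Σ = 3.778721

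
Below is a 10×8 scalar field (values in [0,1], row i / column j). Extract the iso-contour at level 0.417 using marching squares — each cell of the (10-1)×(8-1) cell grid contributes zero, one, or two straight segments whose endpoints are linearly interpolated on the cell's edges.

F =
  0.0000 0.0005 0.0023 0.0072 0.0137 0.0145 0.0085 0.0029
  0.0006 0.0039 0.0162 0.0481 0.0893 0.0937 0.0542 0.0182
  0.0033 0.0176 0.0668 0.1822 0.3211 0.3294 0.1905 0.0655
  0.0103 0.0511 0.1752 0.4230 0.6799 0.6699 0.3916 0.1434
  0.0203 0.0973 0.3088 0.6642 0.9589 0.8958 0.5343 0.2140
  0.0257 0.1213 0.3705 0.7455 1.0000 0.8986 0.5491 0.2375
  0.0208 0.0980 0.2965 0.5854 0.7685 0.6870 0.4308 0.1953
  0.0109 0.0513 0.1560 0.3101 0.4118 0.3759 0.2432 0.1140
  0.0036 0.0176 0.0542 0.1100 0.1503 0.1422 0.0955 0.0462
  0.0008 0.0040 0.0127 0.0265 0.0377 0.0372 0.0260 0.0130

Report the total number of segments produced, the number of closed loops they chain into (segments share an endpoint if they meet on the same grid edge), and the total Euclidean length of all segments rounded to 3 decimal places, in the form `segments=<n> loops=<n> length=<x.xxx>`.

cell (2,2): code 0100 → (2.975,3.000)–(3.000,2.976)
cell (2,3): code 1100 → (2.267,4.000)–(2.975,3.000)
cell (2,4): code 1100 → (2.257,5.000)–(2.267,4.000)
cell (2,5): code 1000 → (3.000,5.909)–(2.257,5.000)
cell (3,2): code 0110 → (3.000,2.976)–(4.000,2.304)
cell (3,5): code 1101 → (3.178,6.000)–(3.000,5.909)
cell (3,6): code 1000 → (4.000,6.366)–(3.178,6.000)
cell (4,2): code 0110 → (4.000,2.304)–(5.000,2.124)
cell (4,6): code 1001 → (5.000,6.424)–(4.000,6.366)
cell (5,2): code 0110 → (5.000,2.124)–(6.000,2.417)
cell (5,6): code 1001 → (6.000,6.059)–(5.000,6.424)
cell (6,2): code 0010 → (6.000,2.417)–(6.612,3.000)
cell (6,3): code 0011 → (6.612,3.000)–(6.985,4.000)
cell (6,4): code 0011 → (6.985,4.000)–(6.868,5.000)
cell (6,5): code 0011 → (6.868,5.000)–(6.074,6.000)
cell (6,6): code 0001 → (6.074,6.000)–(6.000,6.059)
total: 16 segments, chained into 1 closed loop(s), length Σ = 14.153018

segments=16 loops=1 length=14.153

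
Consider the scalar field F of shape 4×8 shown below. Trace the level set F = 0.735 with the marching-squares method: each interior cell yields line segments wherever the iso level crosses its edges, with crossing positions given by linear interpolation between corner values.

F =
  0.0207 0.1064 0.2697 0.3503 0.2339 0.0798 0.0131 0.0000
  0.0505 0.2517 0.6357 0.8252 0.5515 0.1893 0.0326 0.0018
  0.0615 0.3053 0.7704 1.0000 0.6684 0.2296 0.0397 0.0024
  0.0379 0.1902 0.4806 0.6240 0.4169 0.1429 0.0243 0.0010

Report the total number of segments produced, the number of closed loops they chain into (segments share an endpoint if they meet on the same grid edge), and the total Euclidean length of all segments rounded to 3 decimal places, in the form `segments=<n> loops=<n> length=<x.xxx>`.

cell (0,2): code 0100 → (0.810,3.000)–(1.000,2.524)
cell (0,3): code 1000 → (1.000,3.330)–(0.810,3.000)
cell (1,1): code 0100 → (1.737,2.000)–(2.000,1.924)
cell (1,2): code 1110 → (1.000,2.524)–(1.737,2.000)
cell (1,3): code 1001 → (2.000,3.799)–(1.000,3.330)
cell (2,1): code 0010 → (2.000,1.924)–(2.122,2.000)
cell (2,2): code 0011 → (2.122,2.000)–(2.705,3.000)
cell (2,3): code 0001 → (2.705,3.000)–(2.000,3.799)
total: 8 segments, chained into 1 closed loop(s), length Σ = 5.542510

segments=8 loops=1 length=5.543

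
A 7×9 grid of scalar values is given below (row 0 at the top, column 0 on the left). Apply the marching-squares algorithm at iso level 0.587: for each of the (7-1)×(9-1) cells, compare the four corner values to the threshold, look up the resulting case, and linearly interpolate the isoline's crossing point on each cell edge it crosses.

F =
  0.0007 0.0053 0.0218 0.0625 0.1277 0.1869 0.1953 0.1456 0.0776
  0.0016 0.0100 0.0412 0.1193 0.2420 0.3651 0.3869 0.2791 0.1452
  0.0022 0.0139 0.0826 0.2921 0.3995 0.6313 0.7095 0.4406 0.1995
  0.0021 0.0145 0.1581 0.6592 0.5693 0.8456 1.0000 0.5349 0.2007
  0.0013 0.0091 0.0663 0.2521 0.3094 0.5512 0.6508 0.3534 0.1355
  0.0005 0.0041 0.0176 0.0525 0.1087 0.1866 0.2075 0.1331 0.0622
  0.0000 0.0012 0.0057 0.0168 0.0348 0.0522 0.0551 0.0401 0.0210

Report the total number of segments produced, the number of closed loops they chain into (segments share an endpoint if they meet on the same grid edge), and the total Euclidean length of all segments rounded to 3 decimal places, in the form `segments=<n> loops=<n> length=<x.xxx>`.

cell (1,4): code 0100 → (1.834,5.000)–(2.000,4.809)
cell (1,5): code 1100 → (1.620,6.000)–(1.834,5.000)
cell (1,6): code 1000 → (2.000,6.456)–(1.620,6.000)
cell (2,2): code 0100 → (2.803,3.000)–(3.000,2.856)
cell (2,3): code 1000 → (3.000,3.803)–(2.803,3.000)
cell (2,4): code 0110 → (2.000,4.809)–(3.000,4.064)
cell (2,6): code 1001 → (3.000,6.888)–(2.000,6.456)
cell (3,2): code 0010 → (3.000,2.856)–(3.177,3.000)
cell (3,3): code 0001 → (3.177,3.000)–(3.000,3.803)
cell (3,4): code 0010 → (3.000,4.064)–(3.878,5.000)
cell (3,5): code 0111 → (3.878,5.000)–(4.000,5.359)
cell (3,6): code 1001 → (4.000,6.215)–(3.000,6.888)
cell (4,5): code 0010 → (4.000,5.359)–(4.144,6.000)
cell (4,6): code 0001 → (4.144,6.000)–(4.000,6.215)
total: 14 segments, chained into 2 closed loop(s), length Σ = 10.110505

segments=14 loops=2 length=10.111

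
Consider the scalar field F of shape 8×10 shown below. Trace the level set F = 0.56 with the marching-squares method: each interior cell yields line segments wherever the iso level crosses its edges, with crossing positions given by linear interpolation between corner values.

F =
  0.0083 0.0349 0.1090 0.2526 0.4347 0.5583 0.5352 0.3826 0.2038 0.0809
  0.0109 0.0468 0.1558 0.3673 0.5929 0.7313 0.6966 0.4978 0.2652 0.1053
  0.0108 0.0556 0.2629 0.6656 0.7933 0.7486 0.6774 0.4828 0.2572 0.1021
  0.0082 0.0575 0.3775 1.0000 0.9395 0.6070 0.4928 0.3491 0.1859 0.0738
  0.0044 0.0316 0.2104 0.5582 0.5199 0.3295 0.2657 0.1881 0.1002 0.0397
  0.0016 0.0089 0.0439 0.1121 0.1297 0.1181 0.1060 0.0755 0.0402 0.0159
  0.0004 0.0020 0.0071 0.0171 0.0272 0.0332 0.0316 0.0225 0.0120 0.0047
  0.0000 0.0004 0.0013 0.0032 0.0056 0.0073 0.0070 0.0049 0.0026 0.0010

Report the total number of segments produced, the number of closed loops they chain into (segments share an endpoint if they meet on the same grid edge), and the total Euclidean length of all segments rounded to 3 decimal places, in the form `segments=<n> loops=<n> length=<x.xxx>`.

segments=14 loops=1 length=12.714

cell (0,3): code 0100 → (0.792,4.000)–(1.000,3.854)
cell (0,4): code 1100 → (0.010,5.000)–(0.792,4.000)
cell (0,5): code 1100 → (0.154,6.000)–(0.010,5.000)
cell (0,6): code 1000 → (1.000,6.687)–(0.154,6.000)
cell (1,2): code 0100 → (1.646,3.000)–(2.000,2.738)
cell (1,3): code 1110 → (1.000,3.854)–(1.646,3.000)
cell (1,6): code 1001 → (2.000,6.603)–(1.000,6.687)
cell (2,2): code 0110 → (2.000,2.738)–(3.000,2.293)
cell (2,5): code 1011 → (3.000,5.412)–(2.636,6.000)
cell (2,6): code 0001 → (2.636,6.000)–(2.000,6.603)
cell (3,2): code 0010 → (3.000,2.293)–(3.996,3.000)
cell (3,3): code 0011 → (3.996,3.000)–(3.904,4.000)
cell (3,4): code 0011 → (3.904,4.000)–(3.169,5.000)
cell (3,5): code 0001 → (3.169,5.000)–(3.000,5.412)
total: 14 segments, chained into 1 closed loop(s), length Σ = 12.713520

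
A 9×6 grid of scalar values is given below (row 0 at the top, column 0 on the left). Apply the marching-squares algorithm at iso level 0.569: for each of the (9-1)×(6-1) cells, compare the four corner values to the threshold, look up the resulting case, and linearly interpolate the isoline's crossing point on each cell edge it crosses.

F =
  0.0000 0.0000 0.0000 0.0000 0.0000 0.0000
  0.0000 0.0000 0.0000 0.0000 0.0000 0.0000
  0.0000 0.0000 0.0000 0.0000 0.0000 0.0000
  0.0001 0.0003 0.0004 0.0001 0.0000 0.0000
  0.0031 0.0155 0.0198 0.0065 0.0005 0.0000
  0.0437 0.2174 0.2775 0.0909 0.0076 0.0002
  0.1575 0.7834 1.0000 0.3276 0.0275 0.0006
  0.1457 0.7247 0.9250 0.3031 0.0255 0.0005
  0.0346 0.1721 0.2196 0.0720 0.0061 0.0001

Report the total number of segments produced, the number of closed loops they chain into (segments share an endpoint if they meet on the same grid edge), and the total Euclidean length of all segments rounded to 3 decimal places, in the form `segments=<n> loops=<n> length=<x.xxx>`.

segments=8 loops=1 length=6.592

cell (5,0): code 0100 → (5.621,1.000)–(6.000,0.657)
cell (5,1): code 1100 → (5.403,2.000)–(5.621,1.000)
cell (5,2): code 1000 → (6.000,2.641)–(5.403,2.000)
cell (6,0): code 0110 → (6.000,0.657)–(7.000,0.731)
cell (6,2): code 1001 → (7.000,2.572)–(6.000,2.641)
cell (7,0): code 0010 → (7.000,0.731)–(7.282,1.000)
cell (7,1): code 0011 → (7.282,1.000)–(7.505,2.000)
cell (7,2): code 0001 → (7.505,2.000)–(7.000,2.572)
total: 8 segments, chained into 1 closed loop(s), length Σ = 6.592002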